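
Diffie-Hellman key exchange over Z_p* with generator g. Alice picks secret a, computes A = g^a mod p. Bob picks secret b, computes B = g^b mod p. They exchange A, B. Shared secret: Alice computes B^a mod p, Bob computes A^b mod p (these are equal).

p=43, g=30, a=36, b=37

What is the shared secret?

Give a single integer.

Answer: 21

Derivation:
A = 30^36 mod 43  (bits of 36 = 100100)
  bit 0 = 1: r = r^2 * 30 mod 43 = 1^2 * 30 = 1*30 = 30
  bit 1 = 0: r = r^2 mod 43 = 30^2 = 40
  bit 2 = 0: r = r^2 mod 43 = 40^2 = 9
  bit 3 = 1: r = r^2 * 30 mod 43 = 9^2 * 30 = 38*30 = 22
  bit 4 = 0: r = r^2 mod 43 = 22^2 = 11
  bit 5 = 0: r = r^2 mod 43 = 11^2 = 35
  -> A = 35
B = 30^37 mod 43  (bits of 37 = 100101)
  bit 0 = 1: r = r^2 * 30 mod 43 = 1^2 * 30 = 1*30 = 30
  bit 1 = 0: r = r^2 mod 43 = 30^2 = 40
  bit 2 = 0: r = r^2 mod 43 = 40^2 = 9
  bit 3 = 1: r = r^2 * 30 mod 43 = 9^2 * 30 = 38*30 = 22
  bit 4 = 0: r = r^2 mod 43 = 22^2 = 11
  bit 5 = 1: r = r^2 * 30 mod 43 = 11^2 * 30 = 35*30 = 18
  -> B = 18
s = B^a = 18^36 mod 43  (bits of 36 = 100100)
  bit 0 = 1: r = r^2 * 18 mod 43 = 1^2 * 18 = 1*18 = 18
  bit 1 = 0: r = r^2 mod 43 = 18^2 = 23
  bit 2 = 0: r = r^2 mod 43 = 23^2 = 13
  bit 3 = 1: r = r^2 * 18 mod 43 = 13^2 * 18 = 40*18 = 32
  bit 4 = 0: r = r^2 mod 43 = 32^2 = 35
  bit 5 = 0: r = r^2 mod 43 = 35^2 = 21
  -> s = B^a = 21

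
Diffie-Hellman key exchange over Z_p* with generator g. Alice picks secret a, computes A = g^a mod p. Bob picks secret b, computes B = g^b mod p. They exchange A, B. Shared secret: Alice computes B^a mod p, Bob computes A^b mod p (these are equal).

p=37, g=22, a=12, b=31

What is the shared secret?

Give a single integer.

A = 22^12 mod 37  (bits of 12 = 1100)
  bit 0 = 1: r = r^2 * 22 mod 37 = 1^2 * 22 = 1*22 = 22
  bit 1 = 1: r = r^2 * 22 mod 37 = 22^2 * 22 = 3*22 = 29
  bit 2 = 0: r = r^2 mod 37 = 29^2 = 27
  bit 3 = 0: r = r^2 mod 37 = 27^2 = 26
  -> A = 26
B = 22^31 mod 37  (bits of 31 = 11111)
  bit 0 = 1: r = r^2 * 22 mod 37 = 1^2 * 22 = 1*22 = 22
  bit 1 = 1: r = r^2 * 22 mod 37 = 22^2 * 22 = 3*22 = 29
  bit 2 = 1: r = r^2 * 22 mod 37 = 29^2 * 22 = 27*22 = 2
  bit 3 = 1: r = r^2 * 22 mod 37 = 2^2 * 22 = 4*22 = 14
  bit 4 = 1: r = r^2 * 22 mod 37 = 14^2 * 22 = 11*22 = 20
  -> B = 20
s = B^a = 20^12 mod 37  (bits of 12 = 1100)
  bit 0 = 1: r = r^2 * 20 mod 37 = 1^2 * 20 = 1*20 = 20
  bit 1 = 1: r = r^2 * 20 mod 37 = 20^2 * 20 = 30*20 = 8
  bit 2 = 0: r = r^2 mod 37 = 8^2 = 27
  bit 3 = 0: r = r^2 mod 37 = 27^2 = 26
  -> s = B^a = 26

Answer: 26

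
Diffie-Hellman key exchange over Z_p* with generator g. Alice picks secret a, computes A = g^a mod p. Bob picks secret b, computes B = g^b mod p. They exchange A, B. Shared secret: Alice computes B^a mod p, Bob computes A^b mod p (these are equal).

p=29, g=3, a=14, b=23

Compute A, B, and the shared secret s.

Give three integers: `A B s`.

Answer: 28 8 28

Derivation:
A = 3^14 mod 29  (bits of 14 = 1110)
  bit 0 = 1: r = r^2 * 3 mod 29 = 1^2 * 3 = 1*3 = 3
  bit 1 = 1: r = r^2 * 3 mod 29 = 3^2 * 3 = 9*3 = 27
  bit 2 = 1: r = r^2 * 3 mod 29 = 27^2 * 3 = 4*3 = 12
  bit 3 = 0: r = r^2 mod 29 = 12^2 = 28
  -> A = 28
B = 3^23 mod 29  (bits of 23 = 10111)
  bit 0 = 1: r = r^2 * 3 mod 29 = 1^2 * 3 = 1*3 = 3
  bit 1 = 0: r = r^2 mod 29 = 3^2 = 9
  bit 2 = 1: r = r^2 * 3 mod 29 = 9^2 * 3 = 23*3 = 11
  bit 3 = 1: r = r^2 * 3 mod 29 = 11^2 * 3 = 5*3 = 15
  bit 4 = 1: r = r^2 * 3 mod 29 = 15^2 * 3 = 22*3 = 8
  -> B = 8
s = B^a = 8^14 mod 29  (bits of 14 = 1110)
  bit 0 = 1: r = r^2 * 8 mod 29 = 1^2 * 8 = 1*8 = 8
  bit 1 = 1: r = r^2 * 8 mod 29 = 8^2 * 8 = 6*8 = 19
  bit 2 = 1: r = r^2 * 8 mod 29 = 19^2 * 8 = 13*8 = 17
  bit 3 = 0: r = r^2 mod 29 = 17^2 = 28
  -> s = B^a = 28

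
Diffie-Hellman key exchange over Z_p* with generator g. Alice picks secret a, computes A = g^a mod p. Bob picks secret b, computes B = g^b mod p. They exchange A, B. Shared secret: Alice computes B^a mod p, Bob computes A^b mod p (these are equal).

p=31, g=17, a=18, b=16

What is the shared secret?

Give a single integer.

Answer: 16

Derivation:
A = 17^18 mod 31  (bits of 18 = 10010)
  bit 0 = 1: r = r^2 * 17 mod 31 = 1^2 * 17 = 1*17 = 17
  bit 1 = 0: r = r^2 mod 31 = 17^2 = 10
  bit 2 = 0: r = r^2 mod 31 = 10^2 = 7
  bit 3 = 1: r = r^2 * 17 mod 31 = 7^2 * 17 = 18*17 = 27
  bit 4 = 0: r = r^2 mod 31 = 27^2 = 16
  -> A = 16
B = 17^16 mod 31  (bits of 16 = 10000)
  bit 0 = 1: r = r^2 * 17 mod 31 = 1^2 * 17 = 1*17 = 17
  bit 1 = 0: r = r^2 mod 31 = 17^2 = 10
  bit 2 = 0: r = r^2 mod 31 = 10^2 = 7
  bit 3 = 0: r = r^2 mod 31 = 7^2 = 18
  bit 4 = 0: r = r^2 mod 31 = 18^2 = 14
  -> B = 14
s = B^a = 14^18 mod 31  (bits of 18 = 10010)
  bit 0 = 1: r = r^2 * 14 mod 31 = 1^2 * 14 = 1*14 = 14
  bit 1 = 0: r = r^2 mod 31 = 14^2 = 10
  bit 2 = 0: r = r^2 mod 31 = 10^2 = 7
  bit 3 = 1: r = r^2 * 14 mod 31 = 7^2 * 14 = 18*14 = 4
  bit 4 = 0: r = r^2 mod 31 = 4^2 = 16
  -> s = B^a = 16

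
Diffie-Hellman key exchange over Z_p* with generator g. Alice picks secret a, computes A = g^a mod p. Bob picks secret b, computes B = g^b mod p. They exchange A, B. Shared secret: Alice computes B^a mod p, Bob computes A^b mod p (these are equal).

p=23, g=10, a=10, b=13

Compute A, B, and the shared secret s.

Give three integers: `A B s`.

A = 10^10 mod 23  (bits of 10 = 1010)
  bit 0 = 1: r = r^2 * 10 mod 23 = 1^2 * 10 = 1*10 = 10
  bit 1 = 0: r = r^2 mod 23 = 10^2 = 8
  bit 2 = 1: r = r^2 * 10 mod 23 = 8^2 * 10 = 18*10 = 19
  bit 3 = 0: r = r^2 mod 23 = 19^2 = 16
  -> A = 16
B = 10^13 mod 23  (bits of 13 = 1101)
  bit 0 = 1: r = r^2 * 10 mod 23 = 1^2 * 10 = 1*10 = 10
  bit 1 = 1: r = r^2 * 10 mod 23 = 10^2 * 10 = 8*10 = 11
  bit 2 = 0: r = r^2 mod 23 = 11^2 = 6
  bit 3 = 1: r = r^2 * 10 mod 23 = 6^2 * 10 = 13*10 = 15
  -> B = 15
s = B^a = 15^10 mod 23  (bits of 10 = 1010)
  bit 0 = 1: r = r^2 * 15 mod 23 = 1^2 * 15 = 1*15 = 15
  bit 1 = 0: r = r^2 mod 23 = 15^2 = 18
  bit 2 = 1: r = r^2 * 15 mod 23 = 18^2 * 15 = 2*15 = 7
  bit 3 = 0: r = r^2 mod 23 = 7^2 = 3
  -> s = B^a = 3

Answer: 16 15 3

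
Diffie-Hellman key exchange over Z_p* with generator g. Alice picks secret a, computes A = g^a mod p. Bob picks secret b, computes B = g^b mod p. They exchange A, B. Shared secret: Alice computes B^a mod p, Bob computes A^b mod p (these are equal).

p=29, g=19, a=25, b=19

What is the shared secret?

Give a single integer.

Answer: 26

Derivation:
A = 19^25 mod 29  (bits of 25 = 11001)
  bit 0 = 1: r = r^2 * 19 mod 29 = 1^2 * 19 = 1*19 = 19
  bit 1 = 1: r = r^2 * 19 mod 29 = 19^2 * 19 = 13*19 = 15
  bit 2 = 0: r = r^2 mod 29 = 15^2 = 22
  bit 3 = 0: r = r^2 mod 29 = 22^2 = 20
  bit 4 = 1: r = r^2 * 19 mod 29 = 20^2 * 19 = 23*19 = 2
  -> A = 2
B = 19^19 mod 29  (bits of 19 = 10011)
  bit 0 = 1: r = r^2 * 19 mod 29 = 1^2 * 19 = 1*19 = 19
  bit 1 = 0: r = r^2 mod 29 = 19^2 = 13
  bit 2 = 0: r = r^2 mod 29 = 13^2 = 24
  bit 3 = 1: r = r^2 * 19 mod 29 = 24^2 * 19 = 25*19 = 11
  bit 4 = 1: r = r^2 * 19 mod 29 = 11^2 * 19 = 5*19 = 8
  -> B = 8
s = B^a = 8^25 mod 29  (bits of 25 = 11001)
  bit 0 = 1: r = r^2 * 8 mod 29 = 1^2 * 8 = 1*8 = 8
  bit 1 = 1: r = r^2 * 8 mod 29 = 8^2 * 8 = 6*8 = 19
  bit 2 = 0: r = r^2 mod 29 = 19^2 = 13
  bit 3 = 0: r = r^2 mod 29 = 13^2 = 24
  bit 4 = 1: r = r^2 * 8 mod 29 = 24^2 * 8 = 25*8 = 26
  -> s = B^a = 26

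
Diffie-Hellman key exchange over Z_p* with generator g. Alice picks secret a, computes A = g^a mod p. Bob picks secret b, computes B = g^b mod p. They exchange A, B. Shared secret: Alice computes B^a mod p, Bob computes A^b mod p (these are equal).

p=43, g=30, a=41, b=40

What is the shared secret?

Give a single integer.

A = 30^41 mod 43  (bits of 41 = 101001)
  bit 0 = 1: r = r^2 * 30 mod 43 = 1^2 * 30 = 1*30 = 30
  bit 1 = 0: r = r^2 mod 43 = 30^2 = 40
  bit 2 = 1: r = r^2 * 30 mod 43 = 40^2 * 30 = 9*30 = 12
  bit 3 = 0: r = r^2 mod 43 = 12^2 = 15
  bit 4 = 0: r = r^2 mod 43 = 15^2 = 10
  bit 5 = 1: r = r^2 * 30 mod 43 = 10^2 * 30 = 14*30 = 33
  -> A = 33
B = 30^40 mod 43  (bits of 40 = 101000)
  bit 0 = 1: r = r^2 * 30 mod 43 = 1^2 * 30 = 1*30 = 30
  bit 1 = 0: r = r^2 mod 43 = 30^2 = 40
  bit 2 = 1: r = r^2 * 30 mod 43 = 40^2 * 30 = 9*30 = 12
  bit 3 = 0: r = r^2 mod 43 = 12^2 = 15
  bit 4 = 0: r = r^2 mod 43 = 15^2 = 10
  bit 5 = 0: r = r^2 mod 43 = 10^2 = 14
  -> B = 14
s = B^a = 14^41 mod 43  (bits of 41 = 101001)
  bit 0 = 1: r = r^2 * 14 mod 43 = 1^2 * 14 = 1*14 = 14
  bit 1 = 0: r = r^2 mod 43 = 14^2 = 24
  bit 2 = 1: r = r^2 * 14 mod 43 = 24^2 * 14 = 17*14 = 23
  bit 3 = 0: r = r^2 mod 43 = 23^2 = 13
  bit 4 = 0: r = r^2 mod 43 = 13^2 = 40
  bit 5 = 1: r = r^2 * 14 mod 43 = 40^2 * 14 = 9*14 = 40
  -> s = B^a = 40

Answer: 40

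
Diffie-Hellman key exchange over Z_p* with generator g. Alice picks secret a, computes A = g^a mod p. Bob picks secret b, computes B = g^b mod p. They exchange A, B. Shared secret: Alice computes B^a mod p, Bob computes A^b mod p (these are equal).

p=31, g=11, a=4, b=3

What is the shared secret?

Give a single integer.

A = 11^4 mod 31  (bits of 4 = 100)
  bit 0 = 1: r = r^2 * 11 mod 31 = 1^2 * 11 = 1*11 = 11
  bit 1 = 0: r = r^2 mod 31 = 11^2 = 28
  bit 2 = 0: r = r^2 mod 31 = 28^2 = 9
  -> A = 9
B = 11^3 mod 31  (bits of 3 = 11)
  bit 0 = 1: r = r^2 * 11 mod 31 = 1^2 * 11 = 1*11 = 11
  bit 1 = 1: r = r^2 * 11 mod 31 = 11^2 * 11 = 28*11 = 29
  -> B = 29
s = B^a = 29^4 mod 31  (bits of 4 = 100)
  bit 0 = 1: r = r^2 * 29 mod 31 = 1^2 * 29 = 1*29 = 29
  bit 1 = 0: r = r^2 mod 31 = 29^2 = 4
  bit 2 = 0: r = r^2 mod 31 = 4^2 = 16
  -> s = B^a = 16

Answer: 16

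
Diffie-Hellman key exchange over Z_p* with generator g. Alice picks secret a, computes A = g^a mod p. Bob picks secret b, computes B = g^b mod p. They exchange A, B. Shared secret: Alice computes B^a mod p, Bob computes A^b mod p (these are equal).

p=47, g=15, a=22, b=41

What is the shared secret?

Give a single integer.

A = 15^22 mod 47  (bits of 22 = 10110)
  bit 0 = 1: r = r^2 * 15 mod 47 = 1^2 * 15 = 1*15 = 15
  bit 1 = 0: r = r^2 mod 47 = 15^2 = 37
  bit 2 = 1: r = r^2 * 15 mod 47 = 37^2 * 15 = 6*15 = 43
  bit 3 = 1: r = r^2 * 15 mod 47 = 43^2 * 15 = 16*15 = 5
  bit 4 = 0: r = r^2 mod 47 = 5^2 = 25
  -> A = 25
B = 15^41 mod 47  (bits of 41 = 101001)
  bit 0 = 1: r = r^2 * 15 mod 47 = 1^2 * 15 = 1*15 = 15
  bit 1 = 0: r = r^2 mod 47 = 15^2 = 37
  bit 2 = 1: r = r^2 * 15 mod 47 = 37^2 * 15 = 6*15 = 43
  bit 3 = 0: r = r^2 mod 47 = 43^2 = 16
  bit 4 = 0: r = r^2 mod 47 = 16^2 = 21
  bit 5 = 1: r = r^2 * 15 mod 47 = 21^2 * 15 = 18*15 = 35
  -> B = 35
s = B^a = 35^22 mod 47  (bits of 22 = 10110)
  bit 0 = 1: r = r^2 * 35 mod 47 = 1^2 * 35 = 1*35 = 35
  bit 1 = 0: r = r^2 mod 47 = 35^2 = 3
  bit 2 = 1: r = r^2 * 35 mod 47 = 3^2 * 35 = 9*35 = 33
  bit 3 = 1: r = r^2 * 35 mod 47 = 33^2 * 35 = 8*35 = 45
  bit 4 = 0: r = r^2 mod 47 = 45^2 = 4
  -> s = B^a = 4

Answer: 4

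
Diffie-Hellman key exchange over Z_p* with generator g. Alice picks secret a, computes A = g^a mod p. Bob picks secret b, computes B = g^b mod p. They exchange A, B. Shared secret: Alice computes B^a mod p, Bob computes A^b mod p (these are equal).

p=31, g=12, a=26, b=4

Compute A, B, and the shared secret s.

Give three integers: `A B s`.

A = 12^26 mod 31  (bits of 26 = 11010)
  bit 0 = 1: r = r^2 * 12 mod 31 = 1^2 * 12 = 1*12 = 12
  bit 1 = 1: r = r^2 * 12 mod 31 = 12^2 * 12 = 20*12 = 23
  bit 2 = 0: r = r^2 mod 31 = 23^2 = 2
  bit 3 = 1: r = r^2 * 12 mod 31 = 2^2 * 12 = 4*12 = 17
  bit 4 = 0: r = r^2 mod 31 = 17^2 = 10
  -> A = 10
B = 12^4 mod 31  (bits of 4 = 100)
  bit 0 = 1: r = r^2 * 12 mod 31 = 1^2 * 12 = 1*12 = 12
  bit 1 = 0: r = r^2 mod 31 = 12^2 = 20
  bit 2 = 0: r = r^2 mod 31 = 20^2 = 28
  -> B = 28
s = B^a = 28^26 mod 31  (bits of 26 = 11010)
  bit 0 = 1: r = r^2 * 28 mod 31 = 1^2 * 28 = 1*28 = 28
  bit 1 = 1: r = r^2 * 28 mod 31 = 28^2 * 28 = 9*28 = 4
  bit 2 = 0: r = r^2 mod 31 = 4^2 = 16
  bit 3 = 1: r = r^2 * 28 mod 31 = 16^2 * 28 = 8*28 = 7
  bit 4 = 0: r = r^2 mod 31 = 7^2 = 18
  -> s = B^a = 18

Answer: 10 28 18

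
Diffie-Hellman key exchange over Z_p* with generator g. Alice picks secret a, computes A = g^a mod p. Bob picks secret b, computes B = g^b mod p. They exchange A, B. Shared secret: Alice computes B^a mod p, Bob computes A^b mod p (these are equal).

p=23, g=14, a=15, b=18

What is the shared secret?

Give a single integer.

Answer: 3

Derivation:
A = 14^15 mod 23  (bits of 15 = 1111)
  bit 0 = 1: r = r^2 * 14 mod 23 = 1^2 * 14 = 1*14 = 14
  bit 1 = 1: r = r^2 * 14 mod 23 = 14^2 * 14 = 12*14 = 7
  bit 2 = 1: r = r^2 * 14 mod 23 = 7^2 * 14 = 3*14 = 19
  bit 3 = 1: r = r^2 * 14 mod 23 = 19^2 * 14 = 16*14 = 17
  -> A = 17
B = 14^18 mod 23  (bits of 18 = 10010)
  bit 0 = 1: r = r^2 * 14 mod 23 = 1^2 * 14 = 1*14 = 14
  bit 1 = 0: r = r^2 mod 23 = 14^2 = 12
  bit 2 = 0: r = r^2 mod 23 = 12^2 = 6
  bit 3 = 1: r = r^2 * 14 mod 23 = 6^2 * 14 = 13*14 = 21
  bit 4 = 0: r = r^2 mod 23 = 21^2 = 4
  -> B = 4
s = B^a = 4^15 mod 23  (bits of 15 = 1111)
  bit 0 = 1: r = r^2 * 4 mod 23 = 1^2 * 4 = 1*4 = 4
  bit 1 = 1: r = r^2 * 4 mod 23 = 4^2 * 4 = 16*4 = 18
  bit 2 = 1: r = r^2 * 4 mod 23 = 18^2 * 4 = 2*4 = 8
  bit 3 = 1: r = r^2 * 4 mod 23 = 8^2 * 4 = 18*4 = 3
  -> s = B^a = 3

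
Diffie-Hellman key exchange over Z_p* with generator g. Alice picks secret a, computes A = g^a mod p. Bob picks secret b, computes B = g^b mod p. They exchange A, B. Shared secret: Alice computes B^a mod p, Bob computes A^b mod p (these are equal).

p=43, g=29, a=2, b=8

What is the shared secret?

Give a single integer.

A = 29^2 mod 43  (bits of 2 = 10)
  bit 0 = 1: r = r^2 * 29 mod 43 = 1^2 * 29 = 1*29 = 29
  bit 1 = 0: r = r^2 mod 43 = 29^2 = 24
  -> A = 24
B = 29^8 mod 43  (bits of 8 = 1000)
  bit 0 = 1: r = r^2 * 29 mod 43 = 1^2 * 29 = 1*29 = 29
  bit 1 = 0: r = r^2 mod 43 = 29^2 = 24
  bit 2 = 0: r = r^2 mod 43 = 24^2 = 17
  bit 3 = 0: r = r^2 mod 43 = 17^2 = 31
  -> B = 31
s = B^a = 31^2 mod 43  (bits of 2 = 10)
  bit 0 = 1: r = r^2 * 31 mod 43 = 1^2 * 31 = 1*31 = 31
  bit 1 = 0: r = r^2 mod 43 = 31^2 = 15
  -> s = B^a = 15

Answer: 15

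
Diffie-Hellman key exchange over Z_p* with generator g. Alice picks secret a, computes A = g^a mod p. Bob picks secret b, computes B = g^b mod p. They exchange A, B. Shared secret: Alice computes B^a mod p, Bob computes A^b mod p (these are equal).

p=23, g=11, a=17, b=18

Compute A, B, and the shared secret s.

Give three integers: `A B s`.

Answer: 14 16 4

Derivation:
A = 11^17 mod 23  (bits of 17 = 10001)
  bit 0 = 1: r = r^2 * 11 mod 23 = 1^2 * 11 = 1*11 = 11
  bit 1 = 0: r = r^2 mod 23 = 11^2 = 6
  bit 2 = 0: r = r^2 mod 23 = 6^2 = 13
  bit 3 = 0: r = r^2 mod 23 = 13^2 = 8
  bit 4 = 1: r = r^2 * 11 mod 23 = 8^2 * 11 = 18*11 = 14
  -> A = 14
B = 11^18 mod 23  (bits of 18 = 10010)
  bit 0 = 1: r = r^2 * 11 mod 23 = 1^2 * 11 = 1*11 = 11
  bit 1 = 0: r = r^2 mod 23 = 11^2 = 6
  bit 2 = 0: r = r^2 mod 23 = 6^2 = 13
  bit 3 = 1: r = r^2 * 11 mod 23 = 13^2 * 11 = 8*11 = 19
  bit 4 = 0: r = r^2 mod 23 = 19^2 = 16
  -> B = 16
s = B^a = 16^17 mod 23  (bits of 17 = 10001)
  bit 0 = 1: r = r^2 * 16 mod 23 = 1^2 * 16 = 1*16 = 16
  bit 1 = 0: r = r^2 mod 23 = 16^2 = 3
  bit 2 = 0: r = r^2 mod 23 = 3^2 = 9
  bit 3 = 0: r = r^2 mod 23 = 9^2 = 12
  bit 4 = 1: r = r^2 * 16 mod 23 = 12^2 * 16 = 6*16 = 4
  -> s = B^a = 4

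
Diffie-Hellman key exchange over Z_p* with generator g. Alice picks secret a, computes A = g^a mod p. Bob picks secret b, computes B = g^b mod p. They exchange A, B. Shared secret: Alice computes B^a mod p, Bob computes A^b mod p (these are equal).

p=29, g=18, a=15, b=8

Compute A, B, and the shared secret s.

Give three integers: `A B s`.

Answer: 11 16 16

Derivation:
A = 18^15 mod 29  (bits of 15 = 1111)
  bit 0 = 1: r = r^2 * 18 mod 29 = 1^2 * 18 = 1*18 = 18
  bit 1 = 1: r = r^2 * 18 mod 29 = 18^2 * 18 = 5*18 = 3
  bit 2 = 1: r = r^2 * 18 mod 29 = 3^2 * 18 = 9*18 = 17
  bit 3 = 1: r = r^2 * 18 mod 29 = 17^2 * 18 = 28*18 = 11
  -> A = 11
B = 18^8 mod 29  (bits of 8 = 1000)
  bit 0 = 1: r = r^2 * 18 mod 29 = 1^2 * 18 = 1*18 = 18
  bit 1 = 0: r = r^2 mod 29 = 18^2 = 5
  bit 2 = 0: r = r^2 mod 29 = 5^2 = 25
  bit 3 = 0: r = r^2 mod 29 = 25^2 = 16
  -> B = 16
s = B^a = 16^15 mod 29  (bits of 15 = 1111)
  bit 0 = 1: r = r^2 * 16 mod 29 = 1^2 * 16 = 1*16 = 16
  bit 1 = 1: r = r^2 * 16 mod 29 = 16^2 * 16 = 24*16 = 7
  bit 2 = 1: r = r^2 * 16 mod 29 = 7^2 * 16 = 20*16 = 1
  bit 3 = 1: r = r^2 * 16 mod 29 = 1^2 * 16 = 1*16 = 16
  -> s = B^a = 16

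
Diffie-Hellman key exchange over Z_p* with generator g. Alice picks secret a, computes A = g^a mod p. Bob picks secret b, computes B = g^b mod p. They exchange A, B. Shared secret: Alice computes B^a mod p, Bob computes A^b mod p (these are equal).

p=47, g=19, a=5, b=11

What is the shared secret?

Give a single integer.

Answer: 20

Derivation:
A = 19^5 mod 47  (bits of 5 = 101)
  bit 0 = 1: r = r^2 * 19 mod 47 = 1^2 * 19 = 1*19 = 19
  bit 1 = 0: r = r^2 mod 47 = 19^2 = 32
  bit 2 = 1: r = r^2 * 19 mod 47 = 32^2 * 19 = 37*19 = 45
  -> A = 45
B = 19^11 mod 47  (bits of 11 = 1011)
  bit 0 = 1: r = r^2 * 19 mod 47 = 1^2 * 19 = 1*19 = 19
  bit 1 = 0: r = r^2 mod 47 = 19^2 = 32
  bit 2 = 1: r = r^2 * 19 mod 47 = 32^2 * 19 = 37*19 = 45
  bit 3 = 1: r = r^2 * 19 mod 47 = 45^2 * 19 = 4*19 = 29
  -> B = 29
s = B^a = 29^5 mod 47  (bits of 5 = 101)
  bit 0 = 1: r = r^2 * 29 mod 47 = 1^2 * 29 = 1*29 = 29
  bit 1 = 0: r = r^2 mod 47 = 29^2 = 42
  bit 2 = 1: r = r^2 * 29 mod 47 = 42^2 * 29 = 25*29 = 20
  -> s = B^a = 20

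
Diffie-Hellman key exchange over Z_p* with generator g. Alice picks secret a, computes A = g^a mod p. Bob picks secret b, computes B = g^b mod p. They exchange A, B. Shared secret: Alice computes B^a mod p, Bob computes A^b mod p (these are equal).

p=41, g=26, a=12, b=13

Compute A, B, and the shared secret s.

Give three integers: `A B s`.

Answer: 25 35 4

Derivation:
A = 26^12 mod 41  (bits of 12 = 1100)
  bit 0 = 1: r = r^2 * 26 mod 41 = 1^2 * 26 = 1*26 = 26
  bit 1 = 1: r = r^2 * 26 mod 41 = 26^2 * 26 = 20*26 = 28
  bit 2 = 0: r = r^2 mod 41 = 28^2 = 5
  bit 3 = 0: r = r^2 mod 41 = 5^2 = 25
  -> A = 25
B = 26^13 mod 41  (bits of 13 = 1101)
  bit 0 = 1: r = r^2 * 26 mod 41 = 1^2 * 26 = 1*26 = 26
  bit 1 = 1: r = r^2 * 26 mod 41 = 26^2 * 26 = 20*26 = 28
  bit 2 = 0: r = r^2 mod 41 = 28^2 = 5
  bit 3 = 1: r = r^2 * 26 mod 41 = 5^2 * 26 = 25*26 = 35
  -> B = 35
s = B^a = 35^12 mod 41  (bits of 12 = 1100)
  bit 0 = 1: r = r^2 * 35 mod 41 = 1^2 * 35 = 1*35 = 35
  bit 1 = 1: r = r^2 * 35 mod 41 = 35^2 * 35 = 36*35 = 30
  bit 2 = 0: r = r^2 mod 41 = 30^2 = 39
  bit 3 = 0: r = r^2 mod 41 = 39^2 = 4
  -> s = B^a = 4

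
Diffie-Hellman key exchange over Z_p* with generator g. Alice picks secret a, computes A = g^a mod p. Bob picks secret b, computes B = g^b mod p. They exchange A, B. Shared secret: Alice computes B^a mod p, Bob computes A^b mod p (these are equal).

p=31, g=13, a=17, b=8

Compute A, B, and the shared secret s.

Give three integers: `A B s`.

Answer: 17 7 18

Derivation:
A = 13^17 mod 31  (bits of 17 = 10001)
  bit 0 = 1: r = r^2 * 13 mod 31 = 1^2 * 13 = 1*13 = 13
  bit 1 = 0: r = r^2 mod 31 = 13^2 = 14
  bit 2 = 0: r = r^2 mod 31 = 14^2 = 10
  bit 3 = 0: r = r^2 mod 31 = 10^2 = 7
  bit 4 = 1: r = r^2 * 13 mod 31 = 7^2 * 13 = 18*13 = 17
  -> A = 17
B = 13^8 mod 31  (bits of 8 = 1000)
  bit 0 = 1: r = r^2 * 13 mod 31 = 1^2 * 13 = 1*13 = 13
  bit 1 = 0: r = r^2 mod 31 = 13^2 = 14
  bit 2 = 0: r = r^2 mod 31 = 14^2 = 10
  bit 3 = 0: r = r^2 mod 31 = 10^2 = 7
  -> B = 7
s = B^a = 7^17 mod 31  (bits of 17 = 10001)
  bit 0 = 1: r = r^2 * 7 mod 31 = 1^2 * 7 = 1*7 = 7
  bit 1 = 0: r = r^2 mod 31 = 7^2 = 18
  bit 2 = 0: r = r^2 mod 31 = 18^2 = 14
  bit 3 = 0: r = r^2 mod 31 = 14^2 = 10
  bit 4 = 1: r = r^2 * 7 mod 31 = 10^2 * 7 = 7*7 = 18
  -> s = B^a = 18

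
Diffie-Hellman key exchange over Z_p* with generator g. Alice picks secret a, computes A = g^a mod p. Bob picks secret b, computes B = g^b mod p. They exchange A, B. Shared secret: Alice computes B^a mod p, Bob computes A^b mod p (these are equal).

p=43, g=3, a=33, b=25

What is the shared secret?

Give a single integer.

Answer: 2

Derivation:
A = 3^33 mod 43  (bits of 33 = 100001)
  bit 0 = 1: r = r^2 * 3 mod 43 = 1^2 * 3 = 1*3 = 3
  bit 1 = 0: r = r^2 mod 43 = 3^2 = 9
  bit 2 = 0: r = r^2 mod 43 = 9^2 = 38
  bit 3 = 0: r = r^2 mod 43 = 38^2 = 25
  bit 4 = 0: r = r^2 mod 43 = 25^2 = 23
  bit 5 = 1: r = r^2 * 3 mod 43 = 23^2 * 3 = 13*3 = 39
  -> A = 39
B = 3^25 mod 43  (bits of 25 = 11001)
  bit 0 = 1: r = r^2 * 3 mod 43 = 1^2 * 3 = 1*3 = 3
  bit 1 = 1: r = r^2 * 3 mod 43 = 3^2 * 3 = 9*3 = 27
  bit 2 = 0: r = r^2 mod 43 = 27^2 = 41
  bit 3 = 0: r = r^2 mod 43 = 41^2 = 4
  bit 4 = 1: r = r^2 * 3 mod 43 = 4^2 * 3 = 16*3 = 5
  -> B = 5
s = B^a = 5^33 mod 43  (bits of 33 = 100001)
  bit 0 = 1: r = r^2 * 5 mod 43 = 1^2 * 5 = 1*5 = 5
  bit 1 = 0: r = r^2 mod 43 = 5^2 = 25
  bit 2 = 0: r = r^2 mod 43 = 25^2 = 23
  bit 3 = 0: r = r^2 mod 43 = 23^2 = 13
  bit 4 = 0: r = r^2 mod 43 = 13^2 = 40
  bit 5 = 1: r = r^2 * 5 mod 43 = 40^2 * 5 = 9*5 = 2
  -> s = B^a = 2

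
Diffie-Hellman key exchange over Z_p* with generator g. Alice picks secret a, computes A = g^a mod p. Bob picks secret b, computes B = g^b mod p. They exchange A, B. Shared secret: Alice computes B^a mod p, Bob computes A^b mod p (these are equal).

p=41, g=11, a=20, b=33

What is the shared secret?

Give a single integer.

A = 11^20 mod 41  (bits of 20 = 10100)
  bit 0 = 1: r = r^2 * 11 mod 41 = 1^2 * 11 = 1*11 = 11
  bit 1 = 0: r = r^2 mod 41 = 11^2 = 39
  bit 2 = 1: r = r^2 * 11 mod 41 = 39^2 * 11 = 4*11 = 3
  bit 3 = 0: r = r^2 mod 41 = 3^2 = 9
  bit 4 = 0: r = r^2 mod 41 = 9^2 = 40
  -> A = 40
B = 11^33 mod 41  (bits of 33 = 100001)
  bit 0 = 1: r = r^2 * 11 mod 41 = 1^2 * 11 = 1*11 = 11
  bit 1 = 0: r = r^2 mod 41 = 11^2 = 39
  bit 2 = 0: r = r^2 mod 41 = 39^2 = 4
  bit 3 = 0: r = r^2 mod 41 = 4^2 = 16
  bit 4 = 0: r = r^2 mod 41 = 16^2 = 10
  bit 5 = 1: r = r^2 * 11 mod 41 = 10^2 * 11 = 18*11 = 34
  -> B = 34
s = B^a = 34^20 mod 41  (bits of 20 = 10100)
  bit 0 = 1: r = r^2 * 34 mod 41 = 1^2 * 34 = 1*34 = 34
  bit 1 = 0: r = r^2 mod 41 = 34^2 = 8
  bit 2 = 1: r = r^2 * 34 mod 41 = 8^2 * 34 = 23*34 = 3
  bit 3 = 0: r = r^2 mod 41 = 3^2 = 9
  bit 4 = 0: r = r^2 mod 41 = 9^2 = 40
  -> s = B^a = 40

Answer: 40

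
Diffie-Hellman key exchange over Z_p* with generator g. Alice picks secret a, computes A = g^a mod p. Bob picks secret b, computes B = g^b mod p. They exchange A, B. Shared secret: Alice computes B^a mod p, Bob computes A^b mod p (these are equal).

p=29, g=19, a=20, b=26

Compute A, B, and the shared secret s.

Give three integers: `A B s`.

A = 19^20 mod 29  (bits of 20 = 10100)
  bit 0 = 1: r = r^2 * 19 mod 29 = 1^2 * 19 = 1*19 = 19
  bit 1 = 0: r = r^2 mod 29 = 19^2 = 13
  bit 2 = 1: r = r^2 * 19 mod 29 = 13^2 * 19 = 24*19 = 21
  bit 3 = 0: r = r^2 mod 29 = 21^2 = 6
  bit 4 = 0: r = r^2 mod 29 = 6^2 = 7
  -> A = 7
B = 19^26 mod 29  (bits of 26 = 11010)
  bit 0 = 1: r = r^2 * 19 mod 29 = 1^2 * 19 = 1*19 = 19
  bit 1 = 1: r = r^2 * 19 mod 29 = 19^2 * 19 = 13*19 = 15
  bit 2 = 0: r = r^2 mod 29 = 15^2 = 22
  bit 3 = 1: r = r^2 * 19 mod 29 = 22^2 * 19 = 20*19 = 3
  bit 4 = 0: r = r^2 mod 29 = 3^2 = 9
  -> B = 9
s = B^a = 9^20 mod 29  (bits of 20 = 10100)
  bit 0 = 1: r = r^2 * 9 mod 29 = 1^2 * 9 = 1*9 = 9
  bit 1 = 0: r = r^2 mod 29 = 9^2 = 23
  bit 2 = 1: r = r^2 * 9 mod 29 = 23^2 * 9 = 7*9 = 5
  bit 3 = 0: r = r^2 mod 29 = 5^2 = 25
  bit 4 = 0: r = r^2 mod 29 = 25^2 = 16
  -> s = B^a = 16

Answer: 7 9 16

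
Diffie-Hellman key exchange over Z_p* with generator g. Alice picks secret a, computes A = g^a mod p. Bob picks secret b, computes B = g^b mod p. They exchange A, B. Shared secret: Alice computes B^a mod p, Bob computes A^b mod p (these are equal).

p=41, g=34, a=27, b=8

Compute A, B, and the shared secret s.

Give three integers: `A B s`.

Answer: 17 37 16

Derivation:
A = 34^27 mod 41  (bits of 27 = 11011)
  bit 0 = 1: r = r^2 * 34 mod 41 = 1^2 * 34 = 1*34 = 34
  bit 1 = 1: r = r^2 * 34 mod 41 = 34^2 * 34 = 8*34 = 26
  bit 2 = 0: r = r^2 mod 41 = 26^2 = 20
  bit 3 = 1: r = r^2 * 34 mod 41 = 20^2 * 34 = 31*34 = 29
  bit 4 = 1: r = r^2 * 34 mod 41 = 29^2 * 34 = 21*34 = 17
  -> A = 17
B = 34^8 mod 41  (bits of 8 = 1000)
  bit 0 = 1: r = r^2 * 34 mod 41 = 1^2 * 34 = 1*34 = 34
  bit 1 = 0: r = r^2 mod 41 = 34^2 = 8
  bit 2 = 0: r = r^2 mod 41 = 8^2 = 23
  bit 3 = 0: r = r^2 mod 41 = 23^2 = 37
  -> B = 37
s = B^a = 37^27 mod 41  (bits of 27 = 11011)
  bit 0 = 1: r = r^2 * 37 mod 41 = 1^2 * 37 = 1*37 = 37
  bit 1 = 1: r = r^2 * 37 mod 41 = 37^2 * 37 = 16*37 = 18
  bit 2 = 0: r = r^2 mod 41 = 18^2 = 37
  bit 3 = 1: r = r^2 * 37 mod 41 = 37^2 * 37 = 16*37 = 18
  bit 4 = 1: r = r^2 * 37 mod 41 = 18^2 * 37 = 37*37 = 16
  -> s = B^a = 16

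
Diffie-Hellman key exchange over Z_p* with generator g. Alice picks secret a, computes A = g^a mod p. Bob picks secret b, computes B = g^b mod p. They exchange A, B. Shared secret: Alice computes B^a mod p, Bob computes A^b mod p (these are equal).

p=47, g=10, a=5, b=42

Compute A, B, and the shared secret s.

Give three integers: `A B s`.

Answer: 31 17 34

Derivation:
A = 10^5 mod 47  (bits of 5 = 101)
  bit 0 = 1: r = r^2 * 10 mod 47 = 1^2 * 10 = 1*10 = 10
  bit 1 = 0: r = r^2 mod 47 = 10^2 = 6
  bit 2 = 1: r = r^2 * 10 mod 47 = 6^2 * 10 = 36*10 = 31
  -> A = 31
B = 10^42 mod 47  (bits of 42 = 101010)
  bit 0 = 1: r = r^2 * 10 mod 47 = 1^2 * 10 = 1*10 = 10
  bit 1 = 0: r = r^2 mod 47 = 10^2 = 6
  bit 2 = 1: r = r^2 * 10 mod 47 = 6^2 * 10 = 36*10 = 31
  bit 3 = 0: r = r^2 mod 47 = 31^2 = 21
  bit 4 = 1: r = r^2 * 10 mod 47 = 21^2 * 10 = 18*10 = 39
  bit 5 = 0: r = r^2 mod 47 = 39^2 = 17
  -> B = 17
s = B^a = 17^5 mod 47  (bits of 5 = 101)
  bit 0 = 1: r = r^2 * 17 mod 47 = 1^2 * 17 = 1*17 = 17
  bit 1 = 0: r = r^2 mod 47 = 17^2 = 7
  bit 2 = 1: r = r^2 * 17 mod 47 = 7^2 * 17 = 2*17 = 34
  -> s = B^a = 34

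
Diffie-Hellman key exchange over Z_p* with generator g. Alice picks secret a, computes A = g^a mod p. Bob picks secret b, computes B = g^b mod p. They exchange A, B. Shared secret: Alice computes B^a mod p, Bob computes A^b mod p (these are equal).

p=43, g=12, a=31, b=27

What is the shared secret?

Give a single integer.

A = 12^31 mod 43  (bits of 31 = 11111)
  bit 0 = 1: r = r^2 * 12 mod 43 = 1^2 * 12 = 1*12 = 12
  bit 1 = 1: r = r^2 * 12 mod 43 = 12^2 * 12 = 15*12 = 8
  bit 2 = 1: r = r^2 * 12 mod 43 = 8^2 * 12 = 21*12 = 37
  bit 3 = 1: r = r^2 * 12 mod 43 = 37^2 * 12 = 36*12 = 2
  bit 4 = 1: r = r^2 * 12 mod 43 = 2^2 * 12 = 4*12 = 5
  -> A = 5
B = 12^27 mod 43  (bits of 27 = 11011)
  bit 0 = 1: r = r^2 * 12 mod 43 = 1^2 * 12 = 1*12 = 12
  bit 1 = 1: r = r^2 * 12 mod 43 = 12^2 * 12 = 15*12 = 8
  bit 2 = 0: r = r^2 mod 43 = 8^2 = 21
  bit 3 = 1: r = r^2 * 12 mod 43 = 21^2 * 12 = 11*12 = 3
  bit 4 = 1: r = r^2 * 12 mod 43 = 3^2 * 12 = 9*12 = 22
  -> B = 22
s = B^a = 22^31 mod 43  (bits of 31 = 11111)
  bit 0 = 1: r = r^2 * 22 mod 43 = 1^2 * 22 = 1*22 = 22
  bit 1 = 1: r = r^2 * 22 mod 43 = 22^2 * 22 = 11*22 = 27
  bit 2 = 1: r = r^2 * 22 mod 43 = 27^2 * 22 = 41*22 = 42
  bit 3 = 1: r = r^2 * 22 mod 43 = 42^2 * 22 = 1*22 = 22
  bit 4 = 1: r = r^2 * 22 mod 43 = 22^2 * 22 = 11*22 = 27
  -> s = B^a = 27

Answer: 27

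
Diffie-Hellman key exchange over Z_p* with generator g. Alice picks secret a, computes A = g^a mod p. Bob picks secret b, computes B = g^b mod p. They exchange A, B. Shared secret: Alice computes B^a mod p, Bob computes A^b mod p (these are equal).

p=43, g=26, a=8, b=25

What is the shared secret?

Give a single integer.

Answer: 24

Derivation:
A = 26^8 mod 43  (bits of 8 = 1000)
  bit 0 = 1: r = r^2 * 26 mod 43 = 1^2 * 26 = 1*26 = 26
  bit 1 = 0: r = r^2 mod 43 = 26^2 = 31
  bit 2 = 0: r = r^2 mod 43 = 31^2 = 15
  bit 3 = 0: r = r^2 mod 43 = 15^2 = 10
  -> A = 10
B = 26^25 mod 43  (bits of 25 = 11001)
  bit 0 = 1: r = r^2 * 26 mod 43 = 1^2 * 26 = 1*26 = 26
  bit 1 = 1: r = r^2 * 26 mod 43 = 26^2 * 26 = 31*26 = 32
  bit 2 = 0: r = r^2 mod 43 = 32^2 = 35
  bit 3 = 0: r = r^2 mod 43 = 35^2 = 21
  bit 4 = 1: r = r^2 * 26 mod 43 = 21^2 * 26 = 11*26 = 28
  -> B = 28
s = B^a = 28^8 mod 43  (bits of 8 = 1000)
  bit 0 = 1: r = r^2 * 28 mod 43 = 1^2 * 28 = 1*28 = 28
  bit 1 = 0: r = r^2 mod 43 = 28^2 = 10
  bit 2 = 0: r = r^2 mod 43 = 10^2 = 14
  bit 3 = 0: r = r^2 mod 43 = 14^2 = 24
  -> s = B^a = 24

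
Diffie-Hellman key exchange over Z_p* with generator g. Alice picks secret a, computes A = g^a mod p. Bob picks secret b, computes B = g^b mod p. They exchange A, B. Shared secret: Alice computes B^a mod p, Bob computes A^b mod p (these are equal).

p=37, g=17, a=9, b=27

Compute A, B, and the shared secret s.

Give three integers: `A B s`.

Answer: 6 31 31

Derivation:
A = 17^9 mod 37  (bits of 9 = 1001)
  bit 0 = 1: r = r^2 * 17 mod 37 = 1^2 * 17 = 1*17 = 17
  bit 1 = 0: r = r^2 mod 37 = 17^2 = 30
  bit 2 = 0: r = r^2 mod 37 = 30^2 = 12
  bit 3 = 1: r = r^2 * 17 mod 37 = 12^2 * 17 = 33*17 = 6
  -> A = 6
B = 17^27 mod 37  (bits of 27 = 11011)
  bit 0 = 1: r = r^2 * 17 mod 37 = 1^2 * 17 = 1*17 = 17
  bit 1 = 1: r = r^2 * 17 mod 37 = 17^2 * 17 = 30*17 = 29
  bit 2 = 0: r = r^2 mod 37 = 29^2 = 27
  bit 3 = 1: r = r^2 * 17 mod 37 = 27^2 * 17 = 26*17 = 35
  bit 4 = 1: r = r^2 * 17 mod 37 = 35^2 * 17 = 4*17 = 31
  -> B = 31
s = B^a = 31^9 mod 37  (bits of 9 = 1001)
  bit 0 = 1: r = r^2 * 31 mod 37 = 1^2 * 31 = 1*31 = 31
  bit 1 = 0: r = r^2 mod 37 = 31^2 = 36
  bit 2 = 0: r = r^2 mod 37 = 36^2 = 1
  bit 3 = 1: r = r^2 * 31 mod 37 = 1^2 * 31 = 1*31 = 31
  -> s = B^a = 31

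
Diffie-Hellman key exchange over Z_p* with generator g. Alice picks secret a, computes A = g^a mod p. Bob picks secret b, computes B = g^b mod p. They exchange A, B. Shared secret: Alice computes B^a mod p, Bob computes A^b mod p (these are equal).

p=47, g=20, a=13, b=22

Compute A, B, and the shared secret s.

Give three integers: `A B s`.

A = 20^13 mod 47  (bits of 13 = 1101)
  bit 0 = 1: r = r^2 * 20 mod 47 = 1^2 * 20 = 1*20 = 20
  bit 1 = 1: r = r^2 * 20 mod 47 = 20^2 * 20 = 24*20 = 10
  bit 2 = 0: r = r^2 mod 47 = 10^2 = 6
  bit 3 = 1: r = r^2 * 20 mod 47 = 6^2 * 20 = 36*20 = 15
  -> A = 15
B = 20^22 mod 47  (bits of 22 = 10110)
  bit 0 = 1: r = r^2 * 20 mod 47 = 1^2 * 20 = 1*20 = 20
  bit 1 = 0: r = r^2 mod 47 = 20^2 = 24
  bit 2 = 1: r = r^2 * 20 mod 47 = 24^2 * 20 = 12*20 = 5
  bit 3 = 1: r = r^2 * 20 mod 47 = 5^2 * 20 = 25*20 = 30
  bit 4 = 0: r = r^2 mod 47 = 30^2 = 7
  -> B = 7
s = B^a = 7^13 mod 47  (bits of 13 = 1101)
  bit 0 = 1: r = r^2 * 7 mod 47 = 1^2 * 7 = 1*7 = 7
  bit 1 = 1: r = r^2 * 7 mod 47 = 7^2 * 7 = 2*7 = 14
  bit 2 = 0: r = r^2 mod 47 = 14^2 = 8
  bit 3 = 1: r = r^2 * 7 mod 47 = 8^2 * 7 = 17*7 = 25
  -> s = B^a = 25

Answer: 15 7 25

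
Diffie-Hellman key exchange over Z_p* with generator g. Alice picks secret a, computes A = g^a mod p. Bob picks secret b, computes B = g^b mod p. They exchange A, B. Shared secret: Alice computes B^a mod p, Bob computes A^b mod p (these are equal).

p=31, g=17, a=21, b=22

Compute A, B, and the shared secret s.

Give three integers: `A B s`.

A = 17^21 mod 31  (bits of 21 = 10101)
  bit 0 = 1: r = r^2 * 17 mod 31 = 1^2 * 17 = 1*17 = 17
  bit 1 = 0: r = r^2 mod 31 = 17^2 = 10
  bit 2 = 1: r = r^2 * 17 mod 31 = 10^2 * 17 = 7*17 = 26
  bit 3 = 0: r = r^2 mod 31 = 26^2 = 25
  bit 4 = 1: r = r^2 * 17 mod 31 = 25^2 * 17 = 5*17 = 23
  -> A = 23
B = 17^22 mod 31  (bits of 22 = 10110)
  bit 0 = 1: r = r^2 * 17 mod 31 = 1^2 * 17 = 1*17 = 17
  bit 1 = 0: r = r^2 mod 31 = 17^2 = 10
  bit 2 = 1: r = r^2 * 17 mod 31 = 10^2 * 17 = 7*17 = 26
  bit 3 = 1: r = r^2 * 17 mod 31 = 26^2 * 17 = 25*17 = 22
  bit 4 = 0: r = r^2 mod 31 = 22^2 = 19
  -> B = 19
s = B^a = 19^21 mod 31  (bits of 21 = 10101)
  bit 0 = 1: r = r^2 * 19 mod 31 = 1^2 * 19 = 1*19 = 19
  bit 1 = 0: r = r^2 mod 31 = 19^2 = 20
  bit 2 = 1: r = r^2 * 19 mod 31 = 20^2 * 19 = 28*19 = 5
  bit 3 = 0: r = r^2 mod 31 = 5^2 = 25
  bit 4 = 1: r = r^2 * 19 mod 31 = 25^2 * 19 = 5*19 = 2
  -> s = B^a = 2

Answer: 23 19 2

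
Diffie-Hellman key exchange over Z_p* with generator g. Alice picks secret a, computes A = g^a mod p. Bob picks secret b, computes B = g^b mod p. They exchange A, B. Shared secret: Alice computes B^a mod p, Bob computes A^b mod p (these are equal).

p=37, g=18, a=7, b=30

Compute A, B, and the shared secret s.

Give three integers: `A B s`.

Answer: 13 27 27

Derivation:
A = 18^7 mod 37  (bits of 7 = 111)
  bit 0 = 1: r = r^2 * 18 mod 37 = 1^2 * 18 = 1*18 = 18
  bit 1 = 1: r = r^2 * 18 mod 37 = 18^2 * 18 = 28*18 = 23
  bit 2 = 1: r = r^2 * 18 mod 37 = 23^2 * 18 = 11*18 = 13
  -> A = 13
B = 18^30 mod 37  (bits of 30 = 11110)
  bit 0 = 1: r = r^2 * 18 mod 37 = 1^2 * 18 = 1*18 = 18
  bit 1 = 1: r = r^2 * 18 mod 37 = 18^2 * 18 = 28*18 = 23
  bit 2 = 1: r = r^2 * 18 mod 37 = 23^2 * 18 = 11*18 = 13
  bit 3 = 1: r = r^2 * 18 mod 37 = 13^2 * 18 = 21*18 = 8
  bit 4 = 0: r = r^2 mod 37 = 8^2 = 27
  -> B = 27
s = B^a = 27^7 mod 37  (bits of 7 = 111)
  bit 0 = 1: r = r^2 * 27 mod 37 = 1^2 * 27 = 1*27 = 27
  bit 1 = 1: r = r^2 * 27 mod 37 = 27^2 * 27 = 26*27 = 36
  bit 2 = 1: r = r^2 * 27 mod 37 = 36^2 * 27 = 1*27 = 27
  -> s = B^a = 27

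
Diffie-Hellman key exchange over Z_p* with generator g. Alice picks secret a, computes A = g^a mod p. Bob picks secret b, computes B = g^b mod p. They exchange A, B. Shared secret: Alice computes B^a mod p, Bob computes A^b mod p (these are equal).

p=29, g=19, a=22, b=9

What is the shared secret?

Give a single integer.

Answer: 13

Derivation:
A = 19^22 mod 29  (bits of 22 = 10110)
  bit 0 = 1: r = r^2 * 19 mod 29 = 1^2 * 19 = 1*19 = 19
  bit 1 = 0: r = r^2 mod 29 = 19^2 = 13
  bit 2 = 1: r = r^2 * 19 mod 29 = 13^2 * 19 = 24*19 = 21
  bit 3 = 1: r = r^2 * 19 mod 29 = 21^2 * 19 = 6*19 = 27
  bit 4 = 0: r = r^2 mod 29 = 27^2 = 4
  -> A = 4
B = 19^9 mod 29  (bits of 9 = 1001)
  bit 0 = 1: r = r^2 * 19 mod 29 = 1^2 * 19 = 1*19 = 19
  bit 1 = 0: r = r^2 mod 29 = 19^2 = 13
  bit 2 = 0: r = r^2 mod 29 = 13^2 = 24
  bit 3 = 1: r = r^2 * 19 mod 29 = 24^2 * 19 = 25*19 = 11
  -> B = 11
s = B^a = 11^22 mod 29  (bits of 22 = 10110)
  bit 0 = 1: r = r^2 * 11 mod 29 = 1^2 * 11 = 1*11 = 11
  bit 1 = 0: r = r^2 mod 29 = 11^2 = 5
  bit 2 = 1: r = r^2 * 11 mod 29 = 5^2 * 11 = 25*11 = 14
  bit 3 = 1: r = r^2 * 11 mod 29 = 14^2 * 11 = 22*11 = 10
  bit 4 = 0: r = r^2 mod 29 = 10^2 = 13
  -> s = B^a = 13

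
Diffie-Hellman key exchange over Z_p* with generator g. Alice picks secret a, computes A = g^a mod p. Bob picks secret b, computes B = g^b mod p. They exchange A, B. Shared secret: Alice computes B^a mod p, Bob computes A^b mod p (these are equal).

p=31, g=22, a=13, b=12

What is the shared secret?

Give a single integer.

A = 22^13 mod 31  (bits of 13 = 1101)
  bit 0 = 1: r = r^2 * 22 mod 31 = 1^2 * 22 = 1*22 = 22
  bit 1 = 1: r = r^2 * 22 mod 31 = 22^2 * 22 = 19*22 = 15
  bit 2 = 0: r = r^2 mod 31 = 15^2 = 8
  bit 3 = 1: r = r^2 * 22 mod 31 = 8^2 * 22 = 2*22 = 13
  -> A = 13
B = 22^12 mod 31  (bits of 12 = 1100)
  bit 0 = 1: r = r^2 * 22 mod 31 = 1^2 * 22 = 1*22 = 22
  bit 1 = 1: r = r^2 * 22 mod 31 = 22^2 * 22 = 19*22 = 15
  bit 2 = 0: r = r^2 mod 31 = 15^2 = 8
  bit 3 = 0: r = r^2 mod 31 = 8^2 = 2
  -> B = 2
s = B^a = 2^13 mod 31  (bits of 13 = 1101)
  bit 0 = 1: r = r^2 * 2 mod 31 = 1^2 * 2 = 1*2 = 2
  bit 1 = 1: r = r^2 * 2 mod 31 = 2^2 * 2 = 4*2 = 8
  bit 2 = 0: r = r^2 mod 31 = 8^2 = 2
  bit 3 = 1: r = r^2 * 2 mod 31 = 2^2 * 2 = 4*2 = 8
  -> s = B^a = 8

Answer: 8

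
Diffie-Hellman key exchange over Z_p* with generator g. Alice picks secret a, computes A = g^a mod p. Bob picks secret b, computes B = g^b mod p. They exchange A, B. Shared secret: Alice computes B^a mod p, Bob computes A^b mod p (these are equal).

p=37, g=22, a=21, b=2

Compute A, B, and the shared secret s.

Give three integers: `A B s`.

A = 22^21 mod 37  (bits of 21 = 10101)
  bit 0 = 1: r = r^2 * 22 mod 37 = 1^2 * 22 = 1*22 = 22
  bit 1 = 0: r = r^2 mod 37 = 22^2 = 3
  bit 2 = 1: r = r^2 * 22 mod 37 = 3^2 * 22 = 9*22 = 13
  bit 3 = 0: r = r^2 mod 37 = 13^2 = 21
  bit 4 = 1: r = r^2 * 22 mod 37 = 21^2 * 22 = 34*22 = 8
  -> A = 8
B = 22^2 mod 37  (bits of 2 = 10)
  bit 0 = 1: r = r^2 * 22 mod 37 = 1^2 * 22 = 1*22 = 22
  bit 1 = 0: r = r^2 mod 37 = 22^2 = 3
  -> B = 3
s = B^a = 3^21 mod 37  (bits of 21 = 10101)
  bit 0 = 1: r = r^2 * 3 mod 37 = 1^2 * 3 = 1*3 = 3
  bit 1 = 0: r = r^2 mod 37 = 3^2 = 9
  bit 2 = 1: r = r^2 * 3 mod 37 = 9^2 * 3 = 7*3 = 21
  bit 3 = 0: r = r^2 mod 37 = 21^2 = 34
  bit 4 = 1: r = r^2 * 3 mod 37 = 34^2 * 3 = 9*3 = 27
  -> s = B^a = 27

Answer: 8 3 27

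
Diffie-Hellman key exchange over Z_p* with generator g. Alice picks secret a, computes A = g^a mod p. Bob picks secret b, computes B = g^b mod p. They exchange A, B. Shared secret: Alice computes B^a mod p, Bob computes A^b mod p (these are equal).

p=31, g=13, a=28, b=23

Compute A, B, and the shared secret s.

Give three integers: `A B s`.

A = 13^28 mod 31  (bits of 28 = 11100)
  bit 0 = 1: r = r^2 * 13 mod 31 = 1^2 * 13 = 1*13 = 13
  bit 1 = 1: r = r^2 * 13 mod 31 = 13^2 * 13 = 14*13 = 27
  bit 2 = 1: r = r^2 * 13 mod 31 = 27^2 * 13 = 16*13 = 22
  bit 3 = 0: r = r^2 mod 31 = 22^2 = 19
  bit 4 = 0: r = r^2 mod 31 = 19^2 = 20
  -> A = 20
B = 13^23 mod 31  (bits of 23 = 10111)
  bit 0 = 1: r = r^2 * 13 mod 31 = 1^2 * 13 = 1*13 = 13
  bit 1 = 0: r = r^2 mod 31 = 13^2 = 14
  bit 2 = 1: r = r^2 * 13 mod 31 = 14^2 * 13 = 10*13 = 6
  bit 3 = 1: r = r^2 * 13 mod 31 = 6^2 * 13 = 5*13 = 3
  bit 4 = 1: r = r^2 * 13 mod 31 = 3^2 * 13 = 9*13 = 24
  -> B = 24
s = B^a = 24^28 mod 31  (bits of 28 = 11100)
  bit 0 = 1: r = r^2 * 24 mod 31 = 1^2 * 24 = 1*24 = 24
  bit 1 = 1: r = r^2 * 24 mod 31 = 24^2 * 24 = 18*24 = 29
  bit 2 = 1: r = r^2 * 24 mod 31 = 29^2 * 24 = 4*24 = 3
  bit 3 = 0: r = r^2 mod 31 = 3^2 = 9
  bit 4 = 0: r = r^2 mod 31 = 9^2 = 19
  -> s = B^a = 19

Answer: 20 24 19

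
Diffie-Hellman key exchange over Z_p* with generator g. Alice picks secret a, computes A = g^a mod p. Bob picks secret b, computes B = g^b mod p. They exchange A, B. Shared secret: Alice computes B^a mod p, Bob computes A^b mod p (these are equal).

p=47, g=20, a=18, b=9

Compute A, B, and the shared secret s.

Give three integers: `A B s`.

A = 20^18 mod 47  (bits of 18 = 10010)
  bit 0 = 1: r = r^2 * 20 mod 47 = 1^2 * 20 = 1*20 = 20
  bit 1 = 0: r = r^2 mod 47 = 20^2 = 24
  bit 2 = 0: r = r^2 mod 47 = 24^2 = 12
  bit 3 = 1: r = r^2 * 20 mod 47 = 12^2 * 20 = 3*20 = 13
  bit 4 = 0: r = r^2 mod 47 = 13^2 = 28
  -> A = 28
B = 20^9 mod 47  (bits of 9 = 1001)
  bit 0 = 1: r = r^2 * 20 mod 47 = 1^2 * 20 = 1*20 = 20
  bit 1 = 0: r = r^2 mod 47 = 20^2 = 24
  bit 2 = 0: r = r^2 mod 47 = 24^2 = 12
  bit 3 = 1: r = r^2 * 20 mod 47 = 12^2 * 20 = 3*20 = 13
  -> B = 13
s = B^a = 13^18 mod 47  (bits of 18 = 10010)
  bit 0 = 1: r = r^2 * 13 mod 47 = 1^2 * 13 = 1*13 = 13
  bit 1 = 0: r = r^2 mod 47 = 13^2 = 28
  bit 2 = 0: r = r^2 mod 47 = 28^2 = 32
  bit 3 = 1: r = r^2 * 13 mod 47 = 32^2 * 13 = 37*13 = 11
  bit 4 = 0: r = r^2 mod 47 = 11^2 = 27
  -> s = B^a = 27

Answer: 28 13 27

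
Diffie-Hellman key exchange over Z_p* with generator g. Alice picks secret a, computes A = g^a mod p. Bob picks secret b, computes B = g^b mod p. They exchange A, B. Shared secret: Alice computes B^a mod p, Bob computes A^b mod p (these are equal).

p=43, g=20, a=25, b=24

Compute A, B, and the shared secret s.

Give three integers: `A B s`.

A = 20^25 mod 43  (bits of 25 = 11001)
  bit 0 = 1: r = r^2 * 20 mod 43 = 1^2 * 20 = 1*20 = 20
  bit 1 = 1: r = r^2 * 20 mod 43 = 20^2 * 20 = 13*20 = 2
  bit 2 = 0: r = r^2 mod 43 = 2^2 = 4
  bit 3 = 0: r = r^2 mod 43 = 4^2 = 16
  bit 4 = 1: r = r^2 * 20 mod 43 = 16^2 * 20 = 41*20 = 3
  -> A = 3
B = 20^24 mod 43  (bits of 24 = 11000)
  bit 0 = 1: r = r^2 * 20 mod 43 = 1^2 * 20 = 1*20 = 20
  bit 1 = 1: r = r^2 * 20 mod 43 = 20^2 * 20 = 13*20 = 2
  bit 2 = 0: r = r^2 mod 43 = 2^2 = 4
  bit 3 = 0: r = r^2 mod 43 = 4^2 = 16
  bit 4 = 0: r = r^2 mod 43 = 16^2 = 41
  -> B = 41
s = B^a = 41^25 mod 43  (bits of 25 = 11001)
  bit 0 = 1: r = r^2 * 41 mod 43 = 1^2 * 41 = 1*41 = 41
  bit 1 = 1: r = r^2 * 41 mod 43 = 41^2 * 41 = 4*41 = 35
  bit 2 = 0: r = r^2 mod 43 = 35^2 = 21
  bit 3 = 0: r = r^2 mod 43 = 21^2 = 11
  bit 4 = 1: r = r^2 * 41 mod 43 = 11^2 * 41 = 35*41 = 16
  -> s = B^a = 16

Answer: 3 41 16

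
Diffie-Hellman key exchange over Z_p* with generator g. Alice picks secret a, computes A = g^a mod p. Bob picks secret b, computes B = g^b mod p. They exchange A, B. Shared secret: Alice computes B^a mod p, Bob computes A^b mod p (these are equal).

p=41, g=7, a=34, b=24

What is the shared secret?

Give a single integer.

Answer: 16

Derivation:
A = 7^34 mod 41  (bits of 34 = 100010)
  bit 0 = 1: r = r^2 * 7 mod 41 = 1^2 * 7 = 1*7 = 7
  bit 1 = 0: r = r^2 mod 41 = 7^2 = 8
  bit 2 = 0: r = r^2 mod 41 = 8^2 = 23
  bit 3 = 0: r = r^2 mod 41 = 23^2 = 37
  bit 4 = 1: r = r^2 * 7 mod 41 = 37^2 * 7 = 16*7 = 30
  bit 5 = 0: r = r^2 mod 41 = 30^2 = 39
  -> A = 39
B = 7^24 mod 41  (bits of 24 = 11000)
  bit 0 = 1: r = r^2 * 7 mod 41 = 1^2 * 7 = 1*7 = 7
  bit 1 = 1: r = r^2 * 7 mod 41 = 7^2 * 7 = 8*7 = 15
  bit 2 = 0: r = r^2 mod 41 = 15^2 = 20
  bit 3 = 0: r = r^2 mod 41 = 20^2 = 31
  bit 4 = 0: r = r^2 mod 41 = 31^2 = 18
  -> B = 18
s = B^a = 18^34 mod 41  (bits of 34 = 100010)
  bit 0 = 1: r = r^2 * 18 mod 41 = 1^2 * 18 = 1*18 = 18
  bit 1 = 0: r = r^2 mod 41 = 18^2 = 37
  bit 2 = 0: r = r^2 mod 41 = 37^2 = 16
  bit 3 = 0: r = r^2 mod 41 = 16^2 = 10
  bit 4 = 1: r = r^2 * 18 mod 41 = 10^2 * 18 = 18*18 = 37
  bit 5 = 0: r = r^2 mod 41 = 37^2 = 16
  -> s = B^a = 16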